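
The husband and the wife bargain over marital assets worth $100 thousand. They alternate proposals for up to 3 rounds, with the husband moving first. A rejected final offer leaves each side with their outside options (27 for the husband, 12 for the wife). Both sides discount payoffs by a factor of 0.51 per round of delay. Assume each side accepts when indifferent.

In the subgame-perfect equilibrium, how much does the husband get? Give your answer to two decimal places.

Round 3 (the husband proposes): the wife gets 12 if talks fail, so the husband offers 12 and keeps 88.
Round 2 (the wife proposes): the husband can get 88 next round, worth 0.51 × 88 = 44.88 now; the wife offers that and keeps 55.12.
Round 1 (the husband proposes): the wife can get 55.12 next round, worth 0.51 × 55.12 = 28.1112 now. The husband offers 28.1112 and keeps 100 − 28.1112 = 71.8888.

71.89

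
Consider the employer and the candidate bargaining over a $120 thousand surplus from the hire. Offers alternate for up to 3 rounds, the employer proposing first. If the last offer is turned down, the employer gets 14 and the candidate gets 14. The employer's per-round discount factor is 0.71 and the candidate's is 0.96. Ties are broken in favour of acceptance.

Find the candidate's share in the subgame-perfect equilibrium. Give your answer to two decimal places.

42.95

Round 3 (the employer proposes): the candidate gets 14 if talks fail, so the employer offers 14 and keeps 106.
Round 2 (the candidate proposes): the employer can get 106 next round, worth 0.71 × 106 = 75.26 now. The candidate offers 75.26 and keeps 120 − 75.26 = 44.74.
Round 1 (the employer proposes): the candidate can get 44.74 next round, worth 0.96 × 44.74 = 42.9504 now; the employer offers that and keeps 77.0496.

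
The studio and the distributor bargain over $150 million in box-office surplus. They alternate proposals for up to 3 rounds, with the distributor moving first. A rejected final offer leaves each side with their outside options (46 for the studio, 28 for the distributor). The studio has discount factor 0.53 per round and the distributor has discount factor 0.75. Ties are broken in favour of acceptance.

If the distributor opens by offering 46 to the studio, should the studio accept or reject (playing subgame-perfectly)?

Accept

Work out the studio's continuation value if the offer is rejected.
Round 3 (the distributor proposes): the studio gets 46 if talks fail, so the distributor offers 46 and keeps 104.
Round 2 (the studio proposes): the distributor can get 104 next round, worth 0.75 × 104 = 78 now; the studio offers that and keeps 72.
So by rejecting in round 1, the studio gets 72 next round, worth 0.53 × 72 = 38.16 now.
Offer 46 ≥ 38.16, so the studio accepts.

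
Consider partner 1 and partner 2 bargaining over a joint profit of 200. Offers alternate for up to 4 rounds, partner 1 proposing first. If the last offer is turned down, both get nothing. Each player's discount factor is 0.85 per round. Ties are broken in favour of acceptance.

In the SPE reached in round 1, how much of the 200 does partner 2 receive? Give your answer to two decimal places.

148.33

Solve by backward induction from round 4.
Round 4 (partner 2 proposes): rejection yields 0 for partner 1; partner 2 offers 0 and keeps 200.
Round 3 (partner 1 proposes): partner 2 can get 200 next round, worth 0.85 × 200 = 170 now; partner 1 offers that and keeps 30.
Round 2 (partner 2 proposes): partner 1 can get 30 next round, worth 0.85 × 30 = 25.5 now; partner 2 offers that and keeps 174.5.
Round 1 (partner 1 proposes): partner 2 can get 174.5 next round, worth 0.85 × 174.5 = 148.325 now. Partner 1 offers 148.325 and keeps 200 − 148.325 = 51.675.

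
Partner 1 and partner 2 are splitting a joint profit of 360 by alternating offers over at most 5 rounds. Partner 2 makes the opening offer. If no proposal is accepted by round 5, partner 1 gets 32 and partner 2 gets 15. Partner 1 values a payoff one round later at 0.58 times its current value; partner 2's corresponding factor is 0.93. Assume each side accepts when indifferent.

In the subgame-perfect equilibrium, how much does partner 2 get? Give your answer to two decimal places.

Solve by backward induction from round 5.
Round 5 (partner 2 proposes): partner 1 gets 32 if talks fail, so partner 2 offers 32 and keeps 328.
Round 4 (partner 1 proposes): partner 2 can get 328 next round, worth 0.93 × 328 = 305.04 now; partner 1 offers that and keeps 54.96.
Round 3 (partner 2 proposes): partner 1 can get 54.96 next round, worth 0.58 × 54.96 = 31.8768 now; partner 2 offers that and keeps 328.1232.
Round 2 (partner 1 proposes): partner 2 can get 328.1232 next round, worth 0.93 × 328.1232 = 305.154576 now; partner 1 offers that and keeps 54.845424.
Round 1 (partner 2 proposes): partner 1 can get 54.845424 next round, worth 0.58 × 54.845424 = 31.81034592 now. Partner 2 offers 31.81034592 and keeps 360 − 31.81034592 = 328.18965408.

328.19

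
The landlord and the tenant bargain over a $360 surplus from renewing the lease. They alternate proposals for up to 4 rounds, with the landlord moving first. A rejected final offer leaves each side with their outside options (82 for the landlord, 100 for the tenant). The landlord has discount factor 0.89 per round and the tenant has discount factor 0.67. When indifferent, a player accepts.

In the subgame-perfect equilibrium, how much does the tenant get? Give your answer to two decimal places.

137.60

Round 4 (the tenant proposes): the landlord gets 82 if talks fail, so the tenant offers 82 and keeps 278.
Round 3 (the landlord proposes): the tenant can get 278 next round, worth 0.67 × 278 = 186.26 now, so the landlord offers 186.26, keeping 173.74.
Round 2 (the tenant proposes): the landlord can get 173.74 next round, worth 0.89 × 173.74 = 154.6286 now; the tenant offers that and keeps 205.3714.
Round 1 (the landlord proposes): the tenant can get 205.3714 next round, worth 0.67 × 205.3714 = 137.598838 now, so the landlord offers 137.598838, keeping 222.401162.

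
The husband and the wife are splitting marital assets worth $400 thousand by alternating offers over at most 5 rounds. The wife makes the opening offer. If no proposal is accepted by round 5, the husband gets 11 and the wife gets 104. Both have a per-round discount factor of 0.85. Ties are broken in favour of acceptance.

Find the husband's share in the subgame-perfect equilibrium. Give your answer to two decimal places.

93.59

Round 5 (the wife proposes): the husband gets 11 if talks fail, so the wife offers 11 and keeps 389.
Round 4 (the husband proposes): the wife can get 389 next round, worth 0.85 × 389 = 330.65 now. The husband offers 330.65 and keeps 400 − 330.65 = 69.35.
Round 3 (the wife proposes): the husband can get 69.35 next round, worth 0.85 × 69.35 = 58.9475 now; the wife offers that and keeps 341.0525.
Round 2 (the husband proposes): the wife can get 341.0525 next round, worth 0.85 × 341.0525 = 289.894625 now; the husband offers that and keeps 110.105375.
Round 1 (the wife proposes): the husband can get 110.105375 next round, worth 0.85 × 110.105375 = 93.58956875 now. The wife offers 93.58956875 and keeps 400 − 93.58956875 = 306.41043125.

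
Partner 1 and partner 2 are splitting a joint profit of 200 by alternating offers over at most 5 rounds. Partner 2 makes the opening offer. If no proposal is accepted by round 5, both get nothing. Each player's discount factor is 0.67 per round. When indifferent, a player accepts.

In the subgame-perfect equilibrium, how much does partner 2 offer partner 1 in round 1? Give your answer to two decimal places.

64.07

Solve by backward induction from round 5.
Round 5 (partner 2 proposes): partner 1 will accept anything ≥ 0, so partner 2 offers 0 and keeps 200.
Round 4 (partner 1 proposes): partner 2 can get 200 next round, worth 0.67 × 200 = 134 now; partner 1 offers that and keeps 66.
Round 3 (partner 2 proposes): partner 1 can get 66 next round, worth 0.67 × 66 = 44.22 now; partner 2 offers that and keeps 155.78.
Round 2 (partner 1 proposes): partner 2 can get 155.78 next round, worth 0.67 × 155.78 = 104.3726 now. Partner 1 offers 104.3726 and keeps 200 − 104.3726 = 95.6274.
Round 1 (partner 2 proposes): partner 1 can get 95.6274 next round, worth 0.67 × 95.6274 = 64.070358 now; partner 2 offers that and keeps 135.929642.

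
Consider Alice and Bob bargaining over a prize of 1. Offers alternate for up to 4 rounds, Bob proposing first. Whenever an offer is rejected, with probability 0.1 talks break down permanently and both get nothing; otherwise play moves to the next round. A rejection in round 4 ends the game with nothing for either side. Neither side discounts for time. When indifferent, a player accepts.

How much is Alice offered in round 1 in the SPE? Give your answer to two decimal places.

0.82

By backward induction:
Round 4 (Alice proposes): rejection yields 0 for Bob; Alice offers 0 and keeps 1.
Round 3 (Bob proposes): rejecting gives Alice an expected 0.9 × 1 = 0.9, so Bob offers 0.9, keeping 0.1.
Round 2 (Alice proposes): rejecting gives Bob an expected 0.9 × 0.1 = 0.09, so Alice offers 0.09, keeping 0.91.
Round 1 (Bob proposes): rejecting gives Alice an expected 0.9 × 0.91 = 0.819; Bob offers that and keeps 0.181.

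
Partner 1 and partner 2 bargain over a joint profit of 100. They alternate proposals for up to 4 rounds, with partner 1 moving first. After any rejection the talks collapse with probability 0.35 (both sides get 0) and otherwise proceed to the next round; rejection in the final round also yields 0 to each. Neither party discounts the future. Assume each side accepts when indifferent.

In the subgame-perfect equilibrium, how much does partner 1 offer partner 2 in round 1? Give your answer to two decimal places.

Round 4 (partner 2 proposes): rejection yields 0 for partner 1; partner 2 offers 0 and keeps 100.
Round 3 (partner 1 proposes): rejecting gives partner 2 an expected 0.65 × 100 = 65. Partner 1 offers 65 and keeps 100 − 65 = 35.
Round 2 (partner 2 proposes): rejecting gives partner 1 an expected 0.65 × 35 = 22.75. Partner 2 offers 22.75 and keeps 100 − 22.75 = 77.25.
Round 1 (partner 1 proposes): rejecting gives partner 2 an expected 0.65 × 77.25 = 50.2125, so partner 1 offers 50.2125, keeping 49.7875.

50.21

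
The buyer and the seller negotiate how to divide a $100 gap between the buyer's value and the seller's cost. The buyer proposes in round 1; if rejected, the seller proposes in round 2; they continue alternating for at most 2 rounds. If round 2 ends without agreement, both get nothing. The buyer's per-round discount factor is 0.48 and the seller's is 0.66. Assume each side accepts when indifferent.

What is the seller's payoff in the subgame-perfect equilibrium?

Solve by backward induction from round 2.
Round 2 (the seller proposes): rejection yields 0 for the buyer; the seller offers 0 and keeps 100.
Round 1 (the buyer proposes): the seller can get 100 next round, worth 0.66 × 100 = 66 now; the buyer offers that and keeps 34.

66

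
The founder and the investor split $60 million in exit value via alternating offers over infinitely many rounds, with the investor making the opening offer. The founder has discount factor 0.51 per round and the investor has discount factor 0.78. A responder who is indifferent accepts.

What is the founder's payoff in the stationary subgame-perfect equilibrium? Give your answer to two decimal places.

Let x be the investor's share when the investor proposes and y be the founder's share when the founder proposes.
The founder accepts iff offered ≥ 0.51·y, so x = 60 − 0.51y. Symmetrically y = 60 − 0.78x.
Substituting: x = 60 − 0.51(60 − 0.78x), giving x(1 − 0.78·0.51) = 60(1 − 0.51).
So x = 60 × 0.49 / 0.6022 ≈ 48.8210, and the founder receives 60 − x ≈ 11.1790.

11.18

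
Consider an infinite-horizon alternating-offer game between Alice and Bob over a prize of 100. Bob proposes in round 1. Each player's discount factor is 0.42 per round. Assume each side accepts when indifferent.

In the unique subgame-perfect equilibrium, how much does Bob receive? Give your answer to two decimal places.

70.42

Let x be Bob's share when Bob proposes and y be Alice's share when Alice proposes.
Alice accepts iff offered ≥ 0.42·y, so x = 100 − 0.42y. Symmetrically y = 100 − 0.42x.
Substituting: x = 100 − 0.42(100 − 0.42x), giving x(1 − 0.42·0.42) = 100(1 − 0.42).
So x = 100 × 0.58 / 0.8236 ≈ 70.4225, and Alice receives 100 − x ≈ 29.5775.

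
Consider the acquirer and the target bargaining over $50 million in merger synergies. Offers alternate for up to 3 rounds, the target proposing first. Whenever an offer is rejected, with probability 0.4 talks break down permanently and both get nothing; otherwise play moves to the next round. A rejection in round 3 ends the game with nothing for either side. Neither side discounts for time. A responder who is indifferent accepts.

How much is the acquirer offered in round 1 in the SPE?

12

By backward induction:
Round 3 (the target proposes): the acquirer will accept anything ≥ 0, so the target offers 0 and keeps 50.
Round 2 (the acquirer proposes): rejecting gives the target an expected 0.6 × 50 = 30. The acquirer offers 30 and keeps 50 − 30 = 20.
Round 1 (the target proposes): rejecting gives the acquirer an expected 0.6 × 20 = 12; the target offers that and keeps 38.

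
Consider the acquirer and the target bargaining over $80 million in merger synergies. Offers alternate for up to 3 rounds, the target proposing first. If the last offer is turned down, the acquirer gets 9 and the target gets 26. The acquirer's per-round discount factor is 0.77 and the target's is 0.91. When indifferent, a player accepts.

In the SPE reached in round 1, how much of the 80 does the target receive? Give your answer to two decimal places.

68.15

Round 3 (the target proposes): the acquirer gets 9 if talks fail, so the target offers 9 and keeps 71.
Round 2 (the acquirer proposes): the target can get 71 next round, worth 0.91 × 71 = 64.61 now, so the acquirer offers 64.61, keeping 15.39.
Round 1 (the target proposes): the acquirer can get 15.39 next round, worth 0.77 × 15.39 = 11.8503 now; the target offers that and keeps 68.1497.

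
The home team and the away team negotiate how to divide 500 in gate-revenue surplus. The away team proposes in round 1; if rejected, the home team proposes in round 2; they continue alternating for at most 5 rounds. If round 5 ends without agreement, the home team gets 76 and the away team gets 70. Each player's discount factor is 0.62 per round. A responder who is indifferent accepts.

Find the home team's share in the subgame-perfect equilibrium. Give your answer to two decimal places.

Round 5 (the away team proposes): the home team gets 76 if talks fail, so the away team offers 76 and keeps 424.
Round 4 (the home team proposes): the away team can get 424 next round, worth 0.62 × 424 = 262.88 now; the home team offers that and keeps 237.12.
Round 3 (the away team proposes): the home team can get 237.12 next round, worth 0.62 × 237.12 = 147.0144 now; the away team offers that and keeps 352.9856.
Round 2 (the home team proposes): the away team can get 352.9856 next round, worth 0.62 × 352.9856 = 218.851072 now. The home team offers 218.851072 and keeps 500 − 218.851072 = 281.148928.
Round 1 (the away team proposes): the home team can get 281.148928 next round, worth 0.62 × 281.148928 = 174.31233536 now; the away team offers that and keeps 325.68766464.

174.31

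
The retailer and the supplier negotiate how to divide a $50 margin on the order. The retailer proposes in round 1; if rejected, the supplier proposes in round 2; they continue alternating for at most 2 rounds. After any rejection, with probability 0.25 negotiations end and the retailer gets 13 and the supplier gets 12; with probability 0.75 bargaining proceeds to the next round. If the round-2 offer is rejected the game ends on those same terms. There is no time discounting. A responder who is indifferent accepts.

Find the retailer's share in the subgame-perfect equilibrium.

By backward induction:
Round 2 (the supplier proposes): the retailer gets 13 if talks fail, so the supplier offers 13 and keeps 37.
Round 1 (the retailer proposes): rejecting gives the supplier an expected 0.75 × 37 + 0.25 × 12 = 30.75. The retailer offers 30.75 and keeps 50 − 30.75 = 19.25.

19.25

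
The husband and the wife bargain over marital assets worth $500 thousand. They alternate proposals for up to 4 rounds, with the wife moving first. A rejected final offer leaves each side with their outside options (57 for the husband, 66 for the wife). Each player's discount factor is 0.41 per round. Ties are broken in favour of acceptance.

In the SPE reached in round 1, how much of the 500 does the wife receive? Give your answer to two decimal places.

By backward induction:
Round 4 (the husband proposes): the wife gets 66 if talks fail, so the husband offers 66 and keeps 434.
Round 3 (the wife proposes): the husband can get 434 next round, worth 0.41 × 434 = 177.94 now; the wife offers that and keeps 322.06.
Round 2 (the husband proposes): the wife can get 322.06 next round, worth 0.41 × 322.06 = 132.0446 now; the husband offers that and keeps 367.9554.
Round 1 (the wife proposes): the husband can get 367.9554 next round, worth 0.41 × 367.9554 = 150.861714 now, so the wife offers 150.861714, keeping 349.138286.

349.14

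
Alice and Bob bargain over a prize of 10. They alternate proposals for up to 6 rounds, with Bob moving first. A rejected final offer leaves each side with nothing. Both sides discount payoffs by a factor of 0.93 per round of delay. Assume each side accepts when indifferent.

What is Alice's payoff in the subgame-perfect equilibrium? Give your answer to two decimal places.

Round 6 (Alice proposes): rejection yields 0 for Bob; Alice offers 0 and keeps 10.
Round 5 (Bob proposes): Alice can get 10 next round, worth 0.93 × 10 = 9.3 now. Bob offers 9.3 and keeps 10 − 9.3 = 0.7.
Round 4 (Alice proposes): Bob can get 0.7 next round, worth 0.93 × 0.7 = 0.651 now, so Alice offers 0.651, keeping 9.349.
Round 3 (Bob proposes): Alice can get 9.349 next round, worth 0.93 × 9.349 = 8.69457 now; Bob offers that and keeps 1.30543.
Round 2 (Alice proposes): Bob can get 1.30543 next round, worth 0.93 × 1.30543 = 1.2140499 now. Alice offers 1.2140499 and keeps 10 − 1.2140499 = 8.7859501.
Round 1 (Bob proposes): Alice can get 8.7859501 next round, worth 0.93 × 8.7859501 = 8.170933593 now; Bob offers that and keeps 1.829066407.

8.17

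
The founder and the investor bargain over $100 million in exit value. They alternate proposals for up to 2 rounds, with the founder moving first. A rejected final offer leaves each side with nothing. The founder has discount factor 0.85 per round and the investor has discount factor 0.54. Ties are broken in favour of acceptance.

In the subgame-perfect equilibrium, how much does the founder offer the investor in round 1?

54

By backward induction:
Round 2 (the investor proposes): the founder will accept anything ≥ 0, so the investor offers 0 and keeps 100.
Round 1 (the founder proposes): the investor can get 100 next round, worth 0.54 × 100 = 54 now, so the founder offers 54, keeping 46.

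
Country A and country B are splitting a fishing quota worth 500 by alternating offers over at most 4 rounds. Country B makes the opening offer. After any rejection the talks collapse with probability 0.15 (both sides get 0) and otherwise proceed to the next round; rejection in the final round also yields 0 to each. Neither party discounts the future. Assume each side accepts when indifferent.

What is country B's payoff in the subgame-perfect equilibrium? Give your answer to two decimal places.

By backward induction:
Round 4 (country A proposes): country B will accept anything ≥ 0, so country A offers 0 and keeps 500.
Round 3 (country B proposes): rejecting gives country A an expected 0.85 × 500 = 425; country B offers that and keeps 75.
Round 2 (country A proposes): rejecting gives country B an expected 0.85 × 75 = 63.75. Country A offers 63.75 and keeps 500 − 63.75 = 436.25.
Round 1 (country B proposes): rejecting gives country A an expected 0.85 × 436.25 = 370.8125. Country B offers 370.8125 and keeps 500 − 370.8125 = 129.1875.

129.19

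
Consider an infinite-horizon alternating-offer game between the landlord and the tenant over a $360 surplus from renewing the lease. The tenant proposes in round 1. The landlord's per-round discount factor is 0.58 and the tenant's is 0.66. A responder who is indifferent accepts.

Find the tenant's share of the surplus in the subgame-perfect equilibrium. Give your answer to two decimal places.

When the tenant proposes, the landlord accepts any offer worth at least 0.58 times what the landlord would get by proposing next round; and vice versa.
This gives x = 360 − 0.58y and y = 360 − 0.66x, where x and y are each side's share when it proposes.
Hence (1 − 0.58·0.66)x = 360(1 − 0.58), i.e. 0.6172·x = 151.2.
x ≈ 244.9773; the landlord's share is 360 − x ≈ 115.0227.

244.98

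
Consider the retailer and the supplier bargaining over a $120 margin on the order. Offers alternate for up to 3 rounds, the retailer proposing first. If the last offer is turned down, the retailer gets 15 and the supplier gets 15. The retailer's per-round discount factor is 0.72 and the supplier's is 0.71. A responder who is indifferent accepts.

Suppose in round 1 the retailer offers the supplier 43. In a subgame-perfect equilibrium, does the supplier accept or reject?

Accept

Round 3 (the retailer proposes): the supplier gets 15 if talks fail, so the retailer offers 15 and keeps 105.
Round 2 (the supplier proposes): the retailer can get 105 next round, worth 0.72 × 105 = 75.6 now, so the supplier offers 75.6, keeping 44.4.
So by rejecting in round 1, the supplier gets 44.4 next round, worth 0.71 × 44.4 = 31.524 now.
Offer 43 ≥ 31.524, so the supplier accepts.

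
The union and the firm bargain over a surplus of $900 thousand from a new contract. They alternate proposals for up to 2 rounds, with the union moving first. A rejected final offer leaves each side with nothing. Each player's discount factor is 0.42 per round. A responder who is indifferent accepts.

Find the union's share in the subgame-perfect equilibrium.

Round 2 (the firm proposes): rejection yields 0 for the union; the firm offers 0 and keeps 900.
Round 1 (the union proposes): the firm can get 900 next round, worth 0.42 × 900 = 378 now; the union offers that and keeps 522.

522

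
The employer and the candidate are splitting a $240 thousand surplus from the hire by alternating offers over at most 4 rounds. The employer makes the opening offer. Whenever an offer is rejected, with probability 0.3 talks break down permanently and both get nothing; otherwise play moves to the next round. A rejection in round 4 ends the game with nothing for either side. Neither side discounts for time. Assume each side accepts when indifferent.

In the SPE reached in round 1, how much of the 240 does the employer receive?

Round 4 (the candidate proposes): rejection yields 0 for the employer; the candidate offers 0 and keeps 240.
Round 3 (the employer proposes): rejecting gives the candidate an expected 0.7 × 240 = 168, so the employer offers 168, keeping 72.
Round 2 (the candidate proposes): rejecting gives the employer an expected 0.7 × 72 = 50.4. The candidate offers 50.4 and keeps 240 − 50.4 = 189.6.
Round 1 (the employer proposes): rejecting gives the candidate an expected 0.7 × 189.6 = 132.72; the employer offers that and keeps 107.28.

107.28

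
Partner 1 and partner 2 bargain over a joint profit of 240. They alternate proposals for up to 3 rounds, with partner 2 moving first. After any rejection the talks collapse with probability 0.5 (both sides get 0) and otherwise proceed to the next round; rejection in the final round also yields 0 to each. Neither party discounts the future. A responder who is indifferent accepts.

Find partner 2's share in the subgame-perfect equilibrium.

Round 3 (partner 2 proposes): rejection yields 0 for partner 1; partner 2 offers 0 and keeps 240.
Round 2 (partner 1 proposes): rejecting gives partner 2 an expected 0.5 × 240 = 120; partner 1 offers that and keeps 120.
Round 1 (partner 2 proposes): rejecting gives partner 1 an expected 0.5 × 120 = 60, so partner 2 offers 60, keeping 180.

180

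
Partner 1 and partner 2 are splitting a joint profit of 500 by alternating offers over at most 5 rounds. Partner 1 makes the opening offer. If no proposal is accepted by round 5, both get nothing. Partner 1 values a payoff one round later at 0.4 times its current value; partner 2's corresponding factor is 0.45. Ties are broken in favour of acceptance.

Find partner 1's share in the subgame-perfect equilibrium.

Work backward from the last round.
Round 5 (partner 1 proposes): rejection yields 0 for partner 2; partner 1 offers 0 and keeps 500.
Round 4 (partner 2 proposes): partner 1 can get 500 next round, worth 0.4 × 500 = 200 now, so partner 2 offers 200, keeping 300.
Round 3 (partner 1 proposes): partner 2 can get 300 next round, worth 0.45 × 300 = 135 now. Partner 1 offers 135 and keeps 500 − 135 = 365.
Round 2 (partner 2 proposes): partner 1 can get 365 next round, worth 0.4 × 365 = 146 now, so partner 2 offers 146, keeping 354.
Round 1 (partner 1 proposes): partner 2 can get 354 next round, worth 0.45 × 354 = 159.3 now, so partner 1 offers 159.3, keeping 340.7.

340.7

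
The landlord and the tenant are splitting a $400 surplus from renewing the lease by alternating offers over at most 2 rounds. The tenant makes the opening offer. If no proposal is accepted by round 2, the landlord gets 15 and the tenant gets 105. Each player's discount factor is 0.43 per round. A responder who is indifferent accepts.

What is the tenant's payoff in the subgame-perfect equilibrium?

273.15

Round 2 (the landlord proposes): the tenant gets 105 if talks fail, so the landlord offers 105 and keeps 295.
Round 1 (the tenant proposes): the landlord can get 295 next round, worth 0.43 × 295 = 126.85 now; the tenant offers that and keeps 273.15.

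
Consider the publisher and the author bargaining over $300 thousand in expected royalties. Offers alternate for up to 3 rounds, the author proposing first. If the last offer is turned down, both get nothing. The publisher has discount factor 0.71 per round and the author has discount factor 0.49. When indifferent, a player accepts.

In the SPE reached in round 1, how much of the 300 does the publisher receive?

108.63

Round 3 (the author proposes): rejection yields 0 for the publisher; the author offers 0 and keeps 300.
Round 2 (the publisher proposes): the author can get 300 next round, worth 0.49 × 300 = 147 now; the publisher offers that and keeps 153.
Round 1 (the author proposes): the publisher can get 153 next round, worth 0.71 × 153 = 108.63 now; the author offers that and keeps 191.37.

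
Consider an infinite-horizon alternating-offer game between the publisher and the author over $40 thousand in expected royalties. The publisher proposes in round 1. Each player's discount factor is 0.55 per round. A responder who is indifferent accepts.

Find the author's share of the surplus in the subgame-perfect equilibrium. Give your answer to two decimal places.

14.19

Let x be the publisher's share when the publisher proposes and y be the author's share when the author proposes.
The author accepts iff offered ≥ 0.55·y, so x = 40 − 0.55y. Symmetrically y = 40 − 0.55x.
Substituting: x = 40 − 0.55(40 − 0.55x), giving x(1 − 0.55·0.55) = 40(1 − 0.55).
So x = 40 × 0.45 / 0.6975 ≈ 25.8065, and the author receives 40 − x ≈ 14.1935.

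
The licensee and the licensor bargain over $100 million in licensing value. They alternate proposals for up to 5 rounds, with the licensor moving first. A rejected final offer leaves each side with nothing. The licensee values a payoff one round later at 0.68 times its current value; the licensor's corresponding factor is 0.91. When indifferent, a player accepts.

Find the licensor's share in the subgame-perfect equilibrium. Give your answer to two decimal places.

Round 5 (the licensor proposes): rejection yields 0 for the licensee; the licensor offers 0 and keeps 100.
Round 4 (the licensee proposes): the licensor can get 100 next round, worth 0.91 × 100 = 91 now; the licensee offers that and keeps 9.
Round 3 (the licensor proposes): the licensee can get 9 next round, worth 0.68 × 9 = 6.12 now. The licensor offers 6.12 and keeps 100 − 6.12 = 93.88.
Round 2 (the licensee proposes): the licensor can get 93.88 next round, worth 0.91 × 93.88 = 85.4308 now. The licensee offers 85.4308 and keeps 100 − 85.4308 = 14.5692.
Round 1 (the licensor proposes): the licensee can get 14.5692 next round, worth 0.68 × 14.5692 = 9.907056 now; the licensor offers that and keeps 90.092944.

90.09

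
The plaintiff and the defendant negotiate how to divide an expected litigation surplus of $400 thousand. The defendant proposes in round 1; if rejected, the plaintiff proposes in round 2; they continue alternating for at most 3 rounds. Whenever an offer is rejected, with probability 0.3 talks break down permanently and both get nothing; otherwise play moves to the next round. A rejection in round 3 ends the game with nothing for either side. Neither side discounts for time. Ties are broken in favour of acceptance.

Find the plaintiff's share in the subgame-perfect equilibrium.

By backward induction:
Round 3 (the defendant proposes): rejection yields 0 for the plaintiff; the defendant offers 0 and keeps 400.
Round 2 (the plaintiff proposes): rejecting gives the defendant an expected 0.7 × 400 = 280. The plaintiff offers 280 and keeps 400 − 280 = 120.
Round 1 (the defendant proposes): rejecting gives the plaintiff an expected 0.7 × 120 = 84. The defendant offers 84 and keeps 400 − 84 = 316.

84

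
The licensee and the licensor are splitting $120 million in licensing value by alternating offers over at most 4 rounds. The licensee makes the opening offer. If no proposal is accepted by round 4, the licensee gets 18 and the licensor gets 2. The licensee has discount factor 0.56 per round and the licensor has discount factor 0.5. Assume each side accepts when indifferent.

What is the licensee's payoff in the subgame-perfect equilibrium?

79.32

Round 4 (the licensor proposes): the licensee gets 18 if talks fail, so the licensor offers 18 and keeps 102.
Round 3 (the licensee proposes): the licensor can get 102 next round, worth 0.5 × 102 = 51 now; the licensee offers that and keeps 69.
Round 2 (the licensor proposes): the licensee can get 69 next round, worth 0.56 × 69 = 38.64 now, so the licensor offers 38.64, keeping 81.36.
Round 1 (the licensee proposes): the licensor can get 81.36 next round, worth 0.5 × 81.36 = 40.68 now. The licensee offers 40.68 and keeps 120 − 40.68 = 79.32.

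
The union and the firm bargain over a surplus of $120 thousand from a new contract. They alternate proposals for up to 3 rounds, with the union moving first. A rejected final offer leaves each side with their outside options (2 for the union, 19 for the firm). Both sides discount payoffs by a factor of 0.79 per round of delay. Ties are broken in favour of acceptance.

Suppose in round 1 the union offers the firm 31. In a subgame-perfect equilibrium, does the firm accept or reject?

Reject

Work out the firm's continuation value if the offer is rejected.
Round 3 (the union proposes): the firm gets 19 if talks fail, so the union offers 19 and keeps 101.
Round 2 (the firm proposes): the union can get 101 next round, worth 0.79 × 101 = 79.79 now; the firm offers that and keeps 40.21.
So by rejecting in round 1, the firm gets 40.21 next round, worth 0.79 × 40.21 = 31.7659 now.
Offer 31 < 31.7659, so the firm rejects.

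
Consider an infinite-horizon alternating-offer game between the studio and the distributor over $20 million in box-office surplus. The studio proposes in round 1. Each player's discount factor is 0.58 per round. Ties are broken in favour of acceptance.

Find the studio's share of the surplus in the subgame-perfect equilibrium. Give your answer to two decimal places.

12.66

Let x be the studio's share when the studio proposes and y be the distributor's share when the distributor proposes.
The distributor accepts iff offered ≥ 0.58·y, so x = 20 − 0.58y. Symmetrically y = 20 − 0.58x.
Substituting: x = 20 − 0.58(20 − 0.58x), giving x(1 − 0.58·0.58) = 20(1 − 0.58).
So x = 20 × 0.42 / 0.6636 ≈ 12.6582, and the distributor receives 20 − x ≈ 7.3418.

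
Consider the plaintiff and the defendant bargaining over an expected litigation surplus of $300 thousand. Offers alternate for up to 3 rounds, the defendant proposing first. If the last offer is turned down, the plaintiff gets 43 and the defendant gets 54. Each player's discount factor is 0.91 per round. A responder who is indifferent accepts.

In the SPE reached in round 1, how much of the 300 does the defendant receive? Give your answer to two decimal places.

Round 3 (the defendant proposes): the plaintiff gets 43 if talks fail, so the defendant offers 43 and keeps 257.
Round 2 (the plaintiff proposes): the defendant can get 257 next round, worth 0.91 × 257 = 233.87 now. The plaintiff offers 233.87 and keeps 300 − 233.87 = 66.13.
Round 1 (the defendant proposes): the plaintiff can get 66.13 next round, worth 0.91 × 66.13 = 60.1783 now, so the defendant offers 60.1783, keeping 239.8217.

239.82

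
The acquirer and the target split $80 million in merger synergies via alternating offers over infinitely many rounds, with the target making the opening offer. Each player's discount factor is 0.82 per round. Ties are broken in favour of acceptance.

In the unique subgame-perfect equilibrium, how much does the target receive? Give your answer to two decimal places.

43.96

When the target proposes, the acquirer accepts any offer worth at least 0.82 times what the acquirer would get by proposing next round; and vice versa.
This gives x = 80 − 0.82y and y = 80 − 0.82x, where x and y are each side's share when it proposes.
Hence (1 − 0.82·0.82)x = 80(1 − 0.82), i.e. 0.3276·x = 14.4.
x ≈ 43.9560; the acquirer's share is 80 − x ≈ 36.0440.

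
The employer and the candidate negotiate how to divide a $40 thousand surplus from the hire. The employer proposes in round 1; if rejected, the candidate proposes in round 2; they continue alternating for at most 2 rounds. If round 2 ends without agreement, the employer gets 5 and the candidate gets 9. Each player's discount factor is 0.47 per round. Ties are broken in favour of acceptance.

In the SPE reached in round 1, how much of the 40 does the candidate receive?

Solve by backward induction from round 2.
Round 2 (the candidate proposes): the employer gets 5 if talks fail, so the candidate offers 5 and keeps 35.
Round 1 (the employer proposes): the candidate can get 35 next round, worth 0.47 × 35 = 16.45 now, so the employer offers 16.45, keeping 23.55.

16.45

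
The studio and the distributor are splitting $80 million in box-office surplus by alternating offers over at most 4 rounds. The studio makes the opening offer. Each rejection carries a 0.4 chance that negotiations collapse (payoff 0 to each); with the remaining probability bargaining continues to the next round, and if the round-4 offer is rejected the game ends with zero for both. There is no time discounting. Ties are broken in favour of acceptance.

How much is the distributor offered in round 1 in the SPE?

36.48

Round 4 (the distributor proposes): rejection yields 0 for the studio; the distributor offers 0 and keeps 80.
Round 3 (the studio proposes): rejecting gives the distributor an expected 0.6 × 80 = 48, so the studio offers 48, keeping 32.
Round 2 (the distributor proposes): rejecting gives the studio an expected 0.6 × 32 = 19.2, so the distributor offers 19.2, keeping 60.8.
Round 1 (the studio proposes): rejecting gives the distributor an expected 0.6 × 60.8 = 36.48; the studio offers that and keeps 43.52.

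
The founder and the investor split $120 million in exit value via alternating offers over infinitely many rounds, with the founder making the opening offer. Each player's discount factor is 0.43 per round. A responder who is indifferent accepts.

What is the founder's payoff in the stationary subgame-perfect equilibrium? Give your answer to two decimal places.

83.92

In a stationary SPE each proposer offers the other exactly their discounted continuation value.
If the founder keeps x when proposing and the investor keeps y when proposing, then x = 120 − 0.43y and y = 120 − 0.43x.
Solving: x = 120(1 − 0.43) / (1 − 0.43·0.43) = 68.4 / 0.8151 ≈ 83.9161.
The investor gets 120 − 83.9161 ≈ 36.0839.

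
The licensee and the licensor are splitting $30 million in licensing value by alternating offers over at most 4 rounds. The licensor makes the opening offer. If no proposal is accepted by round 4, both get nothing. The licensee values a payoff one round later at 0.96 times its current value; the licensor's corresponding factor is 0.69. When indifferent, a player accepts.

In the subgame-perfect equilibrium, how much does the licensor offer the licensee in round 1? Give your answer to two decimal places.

28.01

Round 4 (the licensee proposes): rejection yields 0 for the licensor; the licensee offers 0 and keeps 30.
Round 3 (the licensor proposes): the licensee can get 30 next round, worth 0.96 × 30 = 28.8 now, so the licensor offers 28.8, keeping 1.2.
Round 2 (the licensee proposes): the licensor can get 1.2 next round, worth 0.69 × 1.2 = 0.828 now; the licensee offers that and keeps 29.172.
Round 1 (the licensor proposes): the licensee can get 29.172 next round, worth 0.96 × 29.172 = 28.00512 now; the licensor offers that and keeps 1.99488.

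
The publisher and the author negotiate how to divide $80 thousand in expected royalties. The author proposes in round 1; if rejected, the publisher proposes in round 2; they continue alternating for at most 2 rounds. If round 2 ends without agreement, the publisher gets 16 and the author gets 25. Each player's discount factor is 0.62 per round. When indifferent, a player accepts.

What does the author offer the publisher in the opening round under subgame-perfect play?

Round 2 (the publisher proposes): the author gets 25 if talks fail, so the publisher offers 25 and keeps 55.
Round 1 (the author proposes): the publisher can get 55 next round, worth 0.62 × 55 = 34.1 now; the author offers that and keeps 45.9.

34.1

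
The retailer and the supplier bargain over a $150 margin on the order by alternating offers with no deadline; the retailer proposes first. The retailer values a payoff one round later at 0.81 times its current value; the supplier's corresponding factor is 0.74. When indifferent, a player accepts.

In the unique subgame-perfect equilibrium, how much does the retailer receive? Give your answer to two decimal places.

When the retailer proposes, the supplier accepts any offer worth at least 0.74 times what the supplier would get by proposing next round; and vice versa.
This gives x = 150 − 0.74y and y = 150 − 0.81x, where x and y are each side's share when it proposes.
Hence (1 − 0.74·0.81)x = 150(1 − 0.74), i.e. 0.4006·x = 39.
x ≈ 97.3540; the supplier's share is 150 − x ≈ 52.6460.

97.35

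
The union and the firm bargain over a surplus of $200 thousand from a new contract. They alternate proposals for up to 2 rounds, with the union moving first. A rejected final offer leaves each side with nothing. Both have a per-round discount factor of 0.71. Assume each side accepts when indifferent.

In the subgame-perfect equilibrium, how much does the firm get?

142

By backward induction:
Round 2 (the firm proposes): rejection yields 0 for the union; the firm offers 0 and keeps 200.
Round 1 (the union proposes): the firm can get 200 next round, worth 0.71 × 200 = 142 now; the union offers that and keeps 58.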